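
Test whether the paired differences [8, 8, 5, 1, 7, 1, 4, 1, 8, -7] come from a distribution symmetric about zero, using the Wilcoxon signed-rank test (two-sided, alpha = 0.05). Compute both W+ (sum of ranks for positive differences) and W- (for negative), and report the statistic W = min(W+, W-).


Step 1: Drop any zero differences (none here) and take |d_i|.
|d| = [8, 8, 5, 1, 7, 1, 4, 1, 8, 7]
Step 2: Midrank |d_i| (ties get averaged ranks).
ranks: |8|->9, |8|->9, |5|->5, |1|->2, |7|->6.5, |1|->2, |4|->4, |1|->2, |8|->9, |7|->6.5
Step 3: Attach original signs; sum ranks with positive sign and with negative sign.
W+ = 9 + 9 + 5 + 2 + 6.5 + 2 + 4 + 2 + 9 = 48.5
W- = 6.5 = 6.5
(Check: W+ + W- = 55 should equal n(n+1)/2 = 55.)
Step 4: Test statistic W = min(W+, W-) = 6.5.
Step 5: Ties in |d|, so use the tie-corrected normal approximation.
        E[W] = n(n+1)/4 = 10*11/4 = 27.5.
        Tie groups: |d|=1 (t=3), |d|=7 (t=2), |d|=8 (t=3); sum(t^3 - t) = 54.
        Var[W] = n(n+1)(2n+1)/24 - sum(t^3-t)/48 = 2310/24 - 54/48 = 95.125.
        z = (W - E[W]) / sqrt(Var[W]) = (6.5 - 27.5) / 9.7532 = -2.1531.
        Two-sided p = 2*Phi(z) = 0.031308.
Step 6: alpha = 0.05. reject H0.

W+ = 48.5, W- = 6.5, W = min = 6.5, p = 0.031308, reject H0.


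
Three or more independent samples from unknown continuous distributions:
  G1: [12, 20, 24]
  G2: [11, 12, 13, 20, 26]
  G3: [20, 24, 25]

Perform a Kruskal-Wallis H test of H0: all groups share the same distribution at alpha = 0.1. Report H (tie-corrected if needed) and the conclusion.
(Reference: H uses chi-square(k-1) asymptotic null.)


Step 1: Combine all N = 11 observations and assign midranks.
sorted (value, group, rank): (11,G2,1), (12,G1,2.5), (12,G2,2.5), (13,G2,4), (20,G1,6), (20,G2,6), (20,G3,6), (24,G1,8.5), (24,G3,8.5), (25,G3,10), (26,G2,11)
Step 2: Sum ranks within each group.
R_1 = 17 (n_1 = 3)
R_2 = 24.5 (n_2 = 5)
R_3 = 24.5 (n_3 = 3)
Step 3: H = 12/(N(N+1)) * sum(R_i^2/n_i) - 3(N+1)
     = 12/(11*12) * (17^2/3 + 24.5^2/5 + 24.5^2/3) - 3*12
     = 0.090909 * 416.467 - 36
     = 1.860606.
Step 4: Ties present; correction factor C = 1 - 36/(11^3 - 11) = 0.972727. Corrected H = 1.860606 / 0.972727 = 1.912773.
Step 5: Under H0, H ~ chi^2(2); p-value = 0.384279.
Step 6: alpha = 0.1. fail to reject H0.

H = 1.9128, df = 2, p = 0.384279, fail to reject H0.


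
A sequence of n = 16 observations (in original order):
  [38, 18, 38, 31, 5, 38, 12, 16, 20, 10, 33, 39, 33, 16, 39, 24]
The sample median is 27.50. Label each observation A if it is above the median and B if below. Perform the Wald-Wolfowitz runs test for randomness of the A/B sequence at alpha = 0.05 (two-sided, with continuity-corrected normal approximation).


Step 1: Compute median = 27.50; label A = above, B = below.
Labels in order: ABAABABBBBAAABAB  (n_A = 8, n_B = 8)
Step 2: Count runs R = 10.
Step 3: Under H0 (random ordering), E[R] = 2*n_A*n_B/(n_A+n_B) + 1 = 2*8*8/16 + 1 = 9.0000.
        Var[R] = 2*n_A*n_B*(2*n_A*n_B - n_A - n_B) / ((n_A+n_B)^2 * (n_A+n_B-1)) = 14336/3840 = 3.7333.
        SD[R] = 1.9322.
Step 4: Continuity-corrected z = (R - 0.5 - E[R]) / SD[R] = (10 - 0.5 - 9.0000) / 1.9322 = 0.2588.
Step 5: Two-sided p-value via normal approximation = 2*(1 - Phi(|z|)) = 0.795809.
Step 6: alpha = 0.05. fail to reject H0.

R = 10, z = 0.2588, p = 0.795809, fail to reject H0.


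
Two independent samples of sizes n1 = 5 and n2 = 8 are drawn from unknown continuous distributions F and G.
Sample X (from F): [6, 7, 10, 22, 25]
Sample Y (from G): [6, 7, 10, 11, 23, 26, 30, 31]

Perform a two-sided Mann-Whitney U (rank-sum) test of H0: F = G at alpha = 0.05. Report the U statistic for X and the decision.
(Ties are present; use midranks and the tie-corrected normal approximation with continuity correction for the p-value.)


Step 1: Combine and sort all 13 observations; assign midranks.
sorted (value, group): (6,X), (6,Y), (7,X), (7,Y), (10,X), (10,Y), (11,Y), (22,X), (23,Y), (25,X), (26,Y), (30,Y), (31,Y)
ranks: 6->1.5, 6->1.5, 7->3.5, 7->3.5, 10->5.5, 10->5.5, 11->7, 22->8, 23->9, 25->10, 26->11, 30->12, 31->13
Step 2: Rank sum for X: R1 = 1.5 + 3.5 + 5.5 + 8 + 10 = 28.5.
Step 3: U_X = R1 - n1(n1+1)/2 = 28.5 - 5*6/2 = 28.5 - 15 = 13.5.
       U_Y = n1*n2 - U_X = 40 - 13.5 = 26.5.
Step 4: Ties are present, so use the tie-corrected normal approximation (with continuity correction) for the p-value.
Step 5: p-value = 0.377803; compare to alpha = 0.05. fail to reject H0.

U_X = 13.5, p = 0.377803, fail to reject H0 at alpha = 0.05.


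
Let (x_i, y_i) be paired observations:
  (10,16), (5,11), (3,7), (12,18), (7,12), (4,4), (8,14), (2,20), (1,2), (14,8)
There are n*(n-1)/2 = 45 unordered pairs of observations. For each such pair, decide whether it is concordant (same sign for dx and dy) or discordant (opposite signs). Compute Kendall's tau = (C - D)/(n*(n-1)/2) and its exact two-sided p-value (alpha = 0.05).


Step 1: Enumerate the 45 unordered pairs (i,j) with i<j and classify each by sign(x_j-x_i) * sign(y_j-y_i).
  (1,2):dx=-5,dy=-5->C; (1,3):dx=-7,dy=-9->C; (1,4):dx=+2,dy=+2->C; (1,5):dx=-3,dy=-4->C
  (1,6):dx=-6,dy=-12->C; (1,7):dx=-2,dy=-2->C; (1,8):dx=-8,dy=+4->D; (1,9):dx=-9,dy=-14->C
  (1,10):dx=+4,dy=-8->D; (2,3):dx=-2,dy=-4->C; (2,4):dx=+7,dy=+7->C; (2,5):dx=+2,dy=+1->C
  (2,6):dx=-1,dy=-7->C; (2,7):dx=+3,dy=+3->C; (2,8):dx=-3,dy=+9->D; (2,9):dx=-4,dy=-9->C
  (2,10):dx=+9,dy=-3->D; (3,4):dx=+9,dy=+11->C; (3,5):dx=+4,dy=+5->C; (3,6):dx=+1,dy=-3->D
  (3,7):dx=+5,dy=+7->C; (3,8):dx=-1,dy=+13->D; (3,9):dx=-2,dy=-5->C; (3,10):dx=+11,dy=+1->C
  (4,5):dx=-5,dy=-6->C; (4,6):dx=-8,dy=-14->C; (4,7):dx=-4,dy=-4->C; (4,8):dx=-10,dy=+2->D
  (4,9):dx=-11,dy=-16->C; (4,10):dx=+2,dy=-10->D; (5,6):dx=-3,dy=-8->C; (5,7):dx=+1,dy=+2->C
  (5,8):dx=-5,dy=+8->D; (5,9):dx=-6,dy=-10->C; (5,10):dx=+7,dy=-4->D; (6,7):dx=+4,dy=+10->C
  (6,8):dx=-2,dy=+16->D; (6,9):dx=-3,dy=-2->C; (6,10):dx=+10,dy=+4->C; (7,8):dx=-6,dy=+6->D
  (7,9):dx=-7,dy=-12->C; (7,10):dx=+6,dy=-6->D; (8,9):dx=-1,dy=-18->C; (8,10):dx=+12,dy=-12->D
  (9,10):dx=+13,dy=+6->C
Step 2: C = 31, D = 14, total pairs = 45.
Step 3: tau = (C - D)/(n(n-1)/2) = (31 - 14)/45 = 0.377778.
Step 4: Exact two-sided p-value (enumerate n! = 3628800 permutations of y under H0): p = 0.155742.
Step 5: alpha = 0.05. fail to reject H0.

tau_b = 0.3778 (C=31, D=14), p = 0.155742, fail to reject H0.


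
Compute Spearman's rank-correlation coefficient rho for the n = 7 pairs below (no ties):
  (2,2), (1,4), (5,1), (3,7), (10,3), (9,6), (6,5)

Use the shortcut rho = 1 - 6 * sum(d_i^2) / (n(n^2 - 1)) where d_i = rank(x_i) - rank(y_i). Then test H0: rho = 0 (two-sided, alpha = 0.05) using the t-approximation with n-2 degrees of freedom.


Step 1: Rank x and y separately (midranks; no ties here).
rank(x): 2->2, 1->1, 5->4, 3->3, 10->7, 9->6, 6->5
rank(y): 2->2, 4->4, 1->1, 7->7, 3->3, 6->6, 5->5
Step 2: d_i = R_x(i) - R_y(i); compute d_i^2.
  (2-2)^2=0, (1-4)^2=9, (4-1)^2=9, (3-7)^2=16, (7-3)^2=16, (6-6)^2=0, (5-5)^2=0
sum(d^2) = 50.
Step 3: rho = 1 - 6*50 / (7*(7^2 - 1)) = 1 - 300/336 = 0.107143.
Step 4: Under H0, t = rho * sqrt((n-2)/(1-rho^2)) = 0.2410 ~ t(5).
Step 5: Two-sided p-value from the t-distribution with 5 df = 0.819151.
Step 6: alpha = 0.05. fail to reject H0.

rho = 0.1071, p = 0.819151, fail to reject H0 at alpha = 0.05.


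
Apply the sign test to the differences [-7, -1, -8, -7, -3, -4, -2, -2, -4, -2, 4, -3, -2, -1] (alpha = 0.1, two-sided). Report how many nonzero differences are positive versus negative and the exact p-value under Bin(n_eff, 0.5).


Step 1: Discard zero differences. Original n = 14; n_eff = number of nonzero differences = 14.
Nonzero differences (with sign): -7, -1, -8, -7, -3, -4, -2, -2, -4, -2, +4, -3, -2, -1
Step 2: Count signs: positive = 1, negative = 13.
Step 3: Under H0: P(positive) = 0.5, so the number of positives S ~ Bin(14, 0.5).
Step 4: Two-sided exact p-value = sum of Bin(14,0.5) probabilities at or below the observed probability = 0.001831.
Step 5: alpha = 0.1. reject H0.

n_eff = 14, pos = 1, neg = 13, p = 0.001831, reject H0.


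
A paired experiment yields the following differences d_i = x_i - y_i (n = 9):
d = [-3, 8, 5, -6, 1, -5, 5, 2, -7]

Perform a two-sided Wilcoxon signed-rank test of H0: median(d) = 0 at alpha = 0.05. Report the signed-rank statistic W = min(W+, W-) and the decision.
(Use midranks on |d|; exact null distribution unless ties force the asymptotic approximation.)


Step 1: Drop any zero differences (none here) and take |d_i|.
|d| = [3, 8, 5, 6, 1, 5, 5, 2, 7]
Step 2: Midrank |d_i| (ties get averaged ranks).
ranks: |3|->3, |8|->9, |5|->5, |6|->7, |1|->1, |5|->5, |5|->5, |2|->2, |7|->8
Step 3: Attach original signs; sum ranks with positive sign and with negative sign.
W+ = 9 + 5 + 1 + 5 + 2 = 22
W- = 3 + 7 + 5 + 8 = 23
(Check: W+ + W- = 45 should equal n(n+1)/2 = 45.)
Step 4: Test statistic W = min(W+, W-) = 22.
Step 5: Ties in |d|, so use the tie-corrected normal approximation.
        E[W] = n(n+1)/4 = 9*10/4 = 22.5.
        Tie groups: |d|=5 (t=3); sum(t^3 - t) = 24.
        Var[W] = n(n+1)(2n+1)/24 - sum(t^3-t)/48 = 1710/24 - 24/48 = 70.75.
        z = (W - E[W]) / sqrt(Var[W]) = (22 - 22.5) / 8.4113 = -0.0594.
        Two-sided p = 2*Phi(z) = 0.952599.
Step 6: alpha = 0.05. fail to reject H0.

W+ = 22, W- = 23, W = min = 22, p = 0.952599, fail to reject H0.


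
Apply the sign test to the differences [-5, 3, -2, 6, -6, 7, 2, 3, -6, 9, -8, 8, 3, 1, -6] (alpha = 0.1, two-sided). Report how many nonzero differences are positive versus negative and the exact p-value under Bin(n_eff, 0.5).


Step 1: Discard zero differences. Original n = 15; n_eff = number of nonzero differences = 15.
Nonzero differences (with sign): -5, +3, -2, +6, -6, +7, +2, +3, -6, +9, -8, +8, +3, +1, -6
Step 2: Count signs: positive = 9, negative = 6.
Step 3: Under H0: P(positive) = 0.5, so the number of positives S ~ Bin(15, 0.5).
Step 4: Two-sided exact p-value = sum of Bin(15,0.5) probabilities at or below the observed probability = 0.607239.
Step 5: alpha = 0.1. fail to reject H0.

n_eff = 15, pos = 9, neg = 6, p = 0.607239, fail to reject H0.


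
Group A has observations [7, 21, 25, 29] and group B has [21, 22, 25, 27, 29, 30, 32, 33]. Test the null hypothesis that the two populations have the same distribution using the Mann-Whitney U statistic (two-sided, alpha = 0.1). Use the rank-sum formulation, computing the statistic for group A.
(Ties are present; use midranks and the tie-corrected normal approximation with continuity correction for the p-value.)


Step 1: Combine and sort all 12 observations; assign midranks.
sorted (value, group): (7,X), (21,X), (21,Y), (22,Y), (25,X), (25,Y), (27,Y), (29,X), (29,Y), (30,Y), (32,Y), (33,Y)
ranks: 7->1, 21->2.5, 21->2.5, 22->4, 25->5.5, 25->5.5, 27->7, 29->8.5, 29->8.5, 30->10, 32->11, 33->12
Step 2: Rank sum for X: R1 = 1 + 2.5 + 5.5 + 8.5 = 17.5.
Step 3: U_X = R1 - n1(n1+1)/2 = 17.5 - 4*5/2 = 17.5 - 10 = 7.5.
       U_Y = n1*n2 - U_X = 32 - 7.5 = 24.5.
Step 4: Ties are present, so use the tie-corrected normal approximation (with continuity correction) for the p-value.
Step 5: p-value = 0.171966; compare to alpha = 0.1. fail to reject H0.

U_X = 7.5, p = 0.171966, fail to reject H0 at alpha = 0.1.


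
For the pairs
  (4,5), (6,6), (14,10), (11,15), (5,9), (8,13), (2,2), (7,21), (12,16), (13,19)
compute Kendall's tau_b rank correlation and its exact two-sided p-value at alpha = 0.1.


Step 1: Enumerate the 45 unordered pairs (i,j) with i<j and classify each by sign(x_j-x_i) * sign(y_j-y_i).
  (1,2):dx=+2,dy=+1->C; (1,3):dx=+10,dy=+5->C; (1,4):dx=+7,dy=+10->C; (1,5):dx=+1,dy=+4->C
  (1,6):dx=+4,dy=+8->C; (1,7):dx=-2,dy=-3->C; (1,8):dx=+3,dy=+16->C; (1,9):dx=+8,dy=+11->C
  (1,10):dx=+9,dy=+14->C; (2,3):dx=+8,dy=+4->C; (2,4):dx=+5,dy=+9->C; (2,5):dx=-1,dy=+3->D
  (2,6):dx=+2,dy=+7->C; (2,7):dx=-4,dy=-4->C; (2,8):dx=+1,dy=+15->C; (2,9):dx=+6,dy=+10->C
  (2,10):dx=+7,dy=+13->C; (3,4):dx=-3,dy=+5->D; (3,5):dx=-9,dy=-1->C; (3,6):dx=-6,dy=+3->D
  (3,7):dx=-12,dy=-8->C; (3,8):dx=-7,dy=+11->D; (3,9):dx=-2,dy=+6->D; (3,10):dx=-1,dy=+9->D
  (4,5):dx=-6,dy=-6->C; (4,6):dx=-3,dy=-2->C; (4,7):dx=-9,dy=-13->C; (4,8):dx=-4,dy=+6->D
  (4,9):dx=+1,dy=+1->C; (4,10):dx=+2,dy=+4->C; (5,6):dx=+3,dy=+4->C; (5,7):dx=-3,dy=-7->C
  (5,8):dx=+2,dy=+12->C; (5,9):dx=+7,dy=+7->C; (5,10):dx=+8,dy=+10->C; (6,7):dx=-6,dy=-11->C
  (6,8):dx=-1,dy=+8->D; (6,9):dx=+4,dy=+3->C; (6,10):dx=+5,dy=+6->C; (7,8):dx=+5,dy=+19->C
  (7,9):dx=+10,dy=+14->C; (7,10):dx=+11,dy=+17->C; (8,9):dx=+5,dy=-5->D; (8,10):dx=+6,dy=-2->D
  (9,10):dx=+1,dy=+3->C
Step 2: C = 35, D = 10, total pairs = 45.
Step 3: tau = (C - D)/(n(n-1)/2) = (35 - 10)/45 = 0.555556.
Step 4: Exact two-sided p-value (enumerate n! = 3628800 permutations of y under H0): p = 0.028609.
Step 5: alpha = 0.1. reject H0.

tau_b = 0.5556 (C=35, D=10), p = 0.028609, reject H0.


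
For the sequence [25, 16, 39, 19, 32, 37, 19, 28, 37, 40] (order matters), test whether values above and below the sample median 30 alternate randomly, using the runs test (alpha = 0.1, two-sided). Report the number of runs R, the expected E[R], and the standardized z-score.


Step 1: Compute median = 30; label A = above, B = below.
Labels in order: BBABAABBAA  (n_A = 5, n_B = 5)
Step 2: Count runs R = 6.
Step 3: Under H0 (random ordering), E[R] = 2*n_A*n_B/(n_A+n_B) + 1 = 2*5*5/10 + 1 = 6.0000.
        Var[R] = 2*n_A*n_B*(2*n_A*n_B - n_A - n_B) / ((n_A+n_B)^2 * (n_A+n_B-1)) = 2000/900 = 2.2222.
        SD[R] = 1.4907.
Step 4: R = E[R], so z = 0 with no continuity correction.
Step 5: Two-sided p-value via normal approximation = 2*(1 - Phi(|z|)) = 1.000000.
Step 6: alpha = 0.1. fail to reject H0.

R = 6, z = 0.0000, p = 1.000000, fail to reject H0.


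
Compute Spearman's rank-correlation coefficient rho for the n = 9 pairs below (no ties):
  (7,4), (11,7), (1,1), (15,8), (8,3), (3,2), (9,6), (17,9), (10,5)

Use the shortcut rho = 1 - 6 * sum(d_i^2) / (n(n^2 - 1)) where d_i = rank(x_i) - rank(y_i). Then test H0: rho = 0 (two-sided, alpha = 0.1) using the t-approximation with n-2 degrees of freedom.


Step 1: Rank x and y separately (midranks; no ties here).
rank(x): 7->3, 11->7, 1->1, 15->8, 8->4, 3->2, 9->5, 17->9, 10->6
rank(y): 4->4, 7->7, 1->1, 8->8, 3->3, 2->2, 6->6, 9->9, 5->5
Step 2: d_i = R_x(i) - R_y(i); compute d_i^2.
  (3-4)^2=1, (7-7)^2=0, (1-1)^2=0, (8-8)^2=0, (4-3)^2=1, (2-2)^2=0, (5-6)^2=1, (9-9)^2=0, (6-5)^2=1
sum(d^2) = 4.
Step 3: rho = 1 - 6*4 / (9*(9^2 - 1)) = 1 - 24/720 = 0.966667.
Step 4: Under H0, t = rho * sqrt((n-2)/(1-rho^2)) = 9.9890 ~ t(7).
Step 5: Two-sided p-value from the t-distribution with 7 df = 0.000022.
Step 6: alpha = 0.1. reject H0.

rho = 0.9667, p = 0.000022, reject H0 at alpha = 0.1.


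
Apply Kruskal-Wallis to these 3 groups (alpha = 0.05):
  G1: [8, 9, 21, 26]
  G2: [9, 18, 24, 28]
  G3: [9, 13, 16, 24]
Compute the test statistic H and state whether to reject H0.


Step 1: Combine all N = 12 observations and assign midranks.
sorted (value, group, rank): (8,G1,1), (9,G1,3), (9,G2,3), (9,G3,3), (13,G3,5), (16,G3,6), (18,G2,7), (21,G1,8), (24,G2,9.5), (24,G3,9.5), (26,G1,11), (28,G2,12)
Step 2: Sum ranks within each group.
R_1 = 23 (n_1 = 4)
R_2 = 31.5 (n_2 = 4)
R_3 = 23.5 (n_3 = 4)
Step 3: H = 12/(N(N+1)) * sum(R_i^2/n_i) - 3(N+1)
     = 12/(12*13) * (23^2/4 + 31.5^2/4 + 23.5^2/4) - 3*13
     = 0.076923 * 518.375 - 39
     = 0.875000.
Step 4: Ties present; correction factor C = 1 - 30/(12^3 - 12) = 0.982517. Corrected H = 0.875000 / 0.982517 = 0.890569.
Step 5: Under H0, H ~ chi^2(2); p-value = 0.640642.
Step 6: alpha = 0.05. fail to reject H0.

H = 0.8906, df = 2, p = 0.640642, fail to reject H0.


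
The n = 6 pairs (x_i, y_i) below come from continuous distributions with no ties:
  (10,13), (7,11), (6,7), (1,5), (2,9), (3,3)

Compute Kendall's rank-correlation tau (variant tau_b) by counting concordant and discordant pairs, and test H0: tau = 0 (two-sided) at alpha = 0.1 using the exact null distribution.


Step 1: Enumerate the 15 unordered pairs (i,j) with i<j and classify each by sign(x_j-x_i) * sign(y_j-y_i).
  (1,2):dx=-3,dy=-2->C; (1,3):dx=-4,dy=-6->C; (1,4):dx=-9,dy=-8->C; (1,5):dx=-8,dy=-4->C
  (1,6):dx=-7,dy=-10->C; (2,3):dx=-1,dy=-4->C; (2,4):dx=-6,dy=-6->C; (2,5):dx=-5,dy=-2->C
  (2,6):dx=-4,dy=-8->C; (3,4):dx=-5,dy=-2->C; (3,5):dx=-4,dy=+2->D; (3,6):dx=-3,dy=-4->C
  (4,5):dx=+1,dy=+4->C; (4,6):dx=+2,dy=-2->D; (5,6):dx=+1,dy=-6->D
Step 2: C = 12, D = 3, total pairs = 15.
Step 3: tau = (C - D)/(n(n-1)/2) = (12 - 3)/15 = 0.600000.
Step 4: Exact two-sided p-value (enumerate n! = 720 permutations of y under H0): p = 0.136111.
Step 5: alpha = 0.1. fail to reject H0.

tau_b = 0.6000 (C=12, D=3), p = 0.136111, fail to reject H0.


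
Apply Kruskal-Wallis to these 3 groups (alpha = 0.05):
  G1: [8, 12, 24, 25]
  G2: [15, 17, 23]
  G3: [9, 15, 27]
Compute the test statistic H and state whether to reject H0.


Step 1: Combine all N = 10 observations and assign midranks.
sorted (value, group, rank): (8,G1,1), (9,G3,2), (12,G1,3), (15,G2,4.5), (15,G3,4.5), (17,G2,6), (23,G2,7), (24,G1,8), (25,G1,9), (27,G3,10)
Step 2: Sum ranks within each group.
R_1 = 21 (n_1 = 4)
R_2 = 17.5 (n_2 = 3)
R_3 = 16.5 (n_3 = 3)
Step 3: H = 12/(N(N+1)) * sum(R_i^2/n_i) - 3(N+1)
     = 12/(10*11) * (21^2/4 + 17.5^2/3 + 16.5^2/3) - 3*11
     = 0.109091 * 303.083 - 33
     = 0.063636.
Step 4: Ties present; correction factor C = 1 - 6/(10^3 - 10) = 0.993939. Corrected H = 0.063636 / 0.993939 = 0.064024.
Step 5: Under H0, H ~ chi^2(2); p-value = 0.968495.
Step 6: alpha = 0.05. fail to reject H0.

H = 0.0640, df = 2, p = 0.968495, fail to reject H0.


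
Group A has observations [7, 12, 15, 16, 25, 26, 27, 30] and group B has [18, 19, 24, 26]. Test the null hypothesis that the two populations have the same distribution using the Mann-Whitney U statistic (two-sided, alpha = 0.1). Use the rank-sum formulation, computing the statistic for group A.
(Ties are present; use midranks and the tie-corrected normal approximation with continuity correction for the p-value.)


Step 1: Combine and sort all 12 observations; assign midranks.
sorted (value, group): (7,X), (12,X), (15,X), (16,X), (18,Y), (19,Y), (24,Y), (25,X), (26,X), (26,Y), (27,X), (30,X)
ranks: 7->1, 12->2, 15->3, 16->4, 18->5, 19->6, 24->7, 25->8, 26->9.5, 26->9.5, 27->11, 30->12
Step 2: Rank sum for X: R1 = 1 + 2 + 3 + 4 + 8 + 9.5 + 11 + 12 = 50.5.
Step 3: U_X = R1 - n1(n1+1)/2 = 50.5 - 8*9/2 = 50.5 - 36 = 14.5.
       U_Y = n1*n2 - U_X = 32 - 14.5 = 17.5.
Step 4: Ties are present, so use the tie-corrected normal approximation (with continuity correction) for the p-value.
Step 5: p-value = 0.864901; compare to alpha = 0.1. fail to reject H0.

U_X = 14.5, p = 0.864901, fail to reject H0 at alpha = 0.1.


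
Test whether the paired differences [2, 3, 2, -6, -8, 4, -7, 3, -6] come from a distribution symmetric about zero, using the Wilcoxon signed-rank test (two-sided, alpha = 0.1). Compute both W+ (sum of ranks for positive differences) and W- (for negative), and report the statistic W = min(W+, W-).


Step 1: Drop any zero differences (none here) and take |d_i|.
|d| = [2, 3, 2, 6, 8, 4, 7, 3, 6]
Step 2: Midrank |d_i| (ties get averaged ranks).
ranks: |2|->1.5, |3|->3.5, |2|->1.5, |6|->6.5, |8|->9, |4|->5, |7|->8, |3|->3.5, |6|->6.5
Step 3: Attach original signs; sum ranks with positive sign and with negative sign.
W+ = 1.5 + 3.5 + 1.5 + 5 + 3.5 = 15
W- = 6.5 + 9 + 8 + 6.5 = 30
(Check: W+ + W- = 45 should equal n(n+1)/2 = 45.)
Step 4: Test statistic W = min(W+, W-) = 15.
Step 5: Ties in |d|, so use the tie-corrected normal approximation.
        E[W] = n(n+1)/4 = 9*10/4 = 22.5.
        Tie groups: |d|=2 (t=2), |d|=3 (t=2), |d|=6 (t=2); sum(t^3 - t) = 18.
        Var[W] = n(n+1)(2n+1)/24 - sum(t^3-t)/48 = 1710/24 - 18/48 = 70.875.
        z = (W - E[W]) / sqrt(Var[W]) = (15 - 22.5) / 8.4187 = -0.8909.
        Two-sided p = 2*Phi(z) = 0.372998.
Step 6: alpha = 0.1. fail to reject H0.

W+ = 15, W- = 30, W = min = 15, p = 0.372998, fail to reject H0.


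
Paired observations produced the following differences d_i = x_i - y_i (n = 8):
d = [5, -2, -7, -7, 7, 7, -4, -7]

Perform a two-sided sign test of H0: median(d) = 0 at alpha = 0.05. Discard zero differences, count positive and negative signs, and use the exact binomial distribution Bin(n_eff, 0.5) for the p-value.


Step 1: Discard zero differences. Original n = 8; n_eff = number of nonzero differences = 8.
Nonzero differences (with sign): +5, -2, -7, -7, +7, +7, -4, -7
Step 2: Count signs: positive = 3, negative = 5.
Step 3: Under H0: P(positive) = 0.5, so the number of positives S ~ Bin(8, 0.5).
Step 4: Two-sided exact p-value = sum of Bin(8,0.5) probabilities at or below the observed probability = 0.726562.
Step 5: alpha = 0.05. fail to reject H0.

n_eff = 8, pos = 3, neg = 5, p = 0.726562, fail to reject H0.


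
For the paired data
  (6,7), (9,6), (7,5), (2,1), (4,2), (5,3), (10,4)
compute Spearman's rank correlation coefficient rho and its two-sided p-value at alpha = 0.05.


Step 1: Rank x and y separately (midranks; no ties here).
rank(x): 6->4, 9->6, 7->5, 2->1, 4->2, 5->3, 10->7
rank(y): 7->7, 6->6, 5->5, 1->1, 2->2, 3->3, 4->4
Step 2: d_i = R_x(i) - R_y(i); compute d_i^2.
  (4-7)^2=9, (6-6)^2=0, (5-5)^2=0, (1-1)^2=0, (2-2)^2=0, (3-3)^2=0, (7-4)^2=9
sum(d^2) = 18.
Step 3: rho = 1 - 6*18 / (7*(7^2 - 1)) = 1 - 108/336 = 0.678571.
Step 4: Under H0, t = rho * sqrt((n-2)/(1-rho^2)) = 2.0657 ~ t(5).
Step 5: Two-sided p-value from the t-distribution with 5 df = 0.093750.
Step 6: alpha = 0.05. fail to reject H0.

rho = 0.6786, p = 0.093750, fail to reject H0 at alpha = 0.05.


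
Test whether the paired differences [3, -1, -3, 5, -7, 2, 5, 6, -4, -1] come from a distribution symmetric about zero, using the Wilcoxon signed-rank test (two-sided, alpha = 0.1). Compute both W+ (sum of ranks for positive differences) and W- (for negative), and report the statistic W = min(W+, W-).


Step 1: Drop any zero differences (none here) and take |d_i|.
|d| = [3, 1, 3, 5, 7, 2, 5, 6, 4, 1]
Step 2: Midrank |d_i| (ties get averaged ranks).
ranks: |3|->4.5, |1|->1.5, |3|->4.5, |5|->7.5, |7|->10, |2|->3, |5|->7.5, |6|->9, |4|->6, |1|->1.5
Step 3: Attach original signs; sum ranks with positive sign and with negative sign.
W+ = 4.5 + 7.5 + 3 + 7.5 + 9 = 31.5
W- = 1.5 + 4.5 + 10 + 6 + 1.5 = 23.5
(Check: W+ + W- = 55 should equal n(n+1)/2 = 55.)
Step 4: Test statistic W = min(W+, W-) = 23.5.
Step 5: Ties in |d|, so use the tie-corrected normal approximation.
        E[W] = n(n+1)/4 = 10*11/4 = 27.5.
        Tie groups: |d|=1 (t=2), |d|=3 (t=2), |d|=5 (t=2); sum(t^3 - t) = 18.
        Var[W] = n(n+1)(2n+1)/24 - sum(t^3-t)/48 = 2310/24 - 18/48 = 95.875.
        z = (W - E[W]) / sqrt(Var[W]) = (23.5 - 27.5) / 9.7916 = -0.4085.
        Two-sided p = 2*Phi(z) = 0.682896.
Step 6: alpha = 0.1. fail to reject H0.

W+ = 31.5, W- = 23.5, W = min = 23.5, p = 0.682896, fail to reject H0.


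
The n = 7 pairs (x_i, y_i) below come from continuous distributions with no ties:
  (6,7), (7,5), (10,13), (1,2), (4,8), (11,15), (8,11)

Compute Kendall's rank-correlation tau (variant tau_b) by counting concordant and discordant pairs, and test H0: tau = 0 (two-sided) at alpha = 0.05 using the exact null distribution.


Step 1: Enumerate the 21 unordered pairs (i,j) with i<j and classify each by sign(x_j-x_i) * sign(y_j-y_i).
  (1,2):dx=+1,dy=-2->D; (1,3):dx=+4,dy=+6->C; (1,4):dx=-5,dy=-5->C; (1,5):dx=-2,dy=+1->D
  (1,6):dx=+5,dy=+8->C; (1,7):dx=+2,dy=+4->C; (2,3):dx=+3,dy=+8->C; (2,4):dx=-6,dy=-3->C
  (2,5):dx=-3,dy=+3->D; (2,6):dx=+4,dy=+10->C; (2,7):dx=+1,dy=+6->C; (3,4):dx=-9,dy=-11->C
  (3,5):dx=-6,dy=-5->C; (3,6):dx=+1,dy=+2->C; (3,7):dx=-2,dy=-2->C; (4,5):dx=+3,dy=+6->C
  (4,6):dx=+10,dy=+13->C; (4,7):dx=+7,dy=+9->C; (5,6):dx=+7,dy=+7->C; (5,7):dx=+4,dy=+3->C
  (6,7):dx=-3,dy=-4->C
Step 2: C = 18, D = 3, total pairs = 21.
Step 3: tau = (C - D)/(n(n-1)/2) = (18 - 3)/21 = 0.714286.
Step 4: Exact two-sided p-value (enumerate n! = 5040 permutations of y under H0): p = 0.030159.
Step 5: alpha = 0.05. reject H0.

tau_b = 0.7143 (C=18, D=3), p = 0.030159, reject H0.


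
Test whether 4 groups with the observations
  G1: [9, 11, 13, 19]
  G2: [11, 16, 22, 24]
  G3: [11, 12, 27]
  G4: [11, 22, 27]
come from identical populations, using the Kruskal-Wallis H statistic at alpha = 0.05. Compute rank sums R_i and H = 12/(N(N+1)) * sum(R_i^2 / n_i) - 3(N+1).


Step 1: Combine all N = 14 observations and assign midranks.
sorted (value, group, rank): (9,G1,1), (11,G1,3.5), (11,G2,3.5), (11,G3,3.5), (11,G4,3.5), (12,G3,6), (13,G1,7), (16,G2,8), (19,G1,9), (22,G2,10.5), (22,G4,10.5), (24,G2,12), (27,G3,13.5), (27,G4,13.5)
Step 2: Sum ranks within each group.
R_1 = 20.5 (n_1 = 4)
R_2 = 34 (n_2 = 4)
R_3 = 23 (n_3 = 3)
R_4 = 27.5 (n_4 = 3)
Step 3: H = 12/(N(N+1)) * sum(R_i^2/n_i) - 3(N+1)
     = 12/(14*15) * (20.5^2/4 + 34^2/4 + 23^2/3 + 27.5^2/3) - 3*15
     = 0.057143 * 822.479 - 45
     = 1.998810.
Step 4: Ties present; correction factor C = 1 - 72/(14^3 - 14) = 0.973626. Corrected H = 1.998810 / 0.973626 = 2.052953.
Step 5: Under H0, H ~ chi^2(3); p-value = 0.561489.
Step 6: alpha = 0.05. fail to reject H0.

H = 2.0530, df = 3, p = 0.561489, fail to reject H0.


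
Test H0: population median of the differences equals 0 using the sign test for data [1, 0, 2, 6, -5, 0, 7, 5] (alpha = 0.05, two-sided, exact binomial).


Step 1: Discard zero differences. Original n = 8; n_eff = number of nonzero differences = 6.
Nonzero differences (with sign): +1, +2, +6, -5, +7, +5
Step 2: Count signs: positive = 5, negative = 1.
Step 3: Under H0: P(positive) = 0.5, so the number of positives S ~ Bin(6, 0.5).
Step 4: Two-sided exact p-value = sum of Bin(6,0.5) probabilities at or below the observed probability = 0.218750.
Step 5: alpha = 0.05. fail to reject H0.

n_eff = 6, pos = 5, neg = 1, p = 0.218750, fail to reject H0.


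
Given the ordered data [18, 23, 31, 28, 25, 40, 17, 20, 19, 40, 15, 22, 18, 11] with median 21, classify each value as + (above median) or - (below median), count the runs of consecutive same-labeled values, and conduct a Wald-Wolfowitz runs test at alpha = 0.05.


Step 1: Compute median = 21; label A = above, B = below.
Labels in order: BAAAAABBBABABB  (n_A = 7, n_B = 7)
Step 2: Count runs R = 7.
Step 3: Under H0 (random ordering), E[R] = 2*n_A*n_B/(n_A+n_B) + 1 = 2*7*7/14 + 1 = 8.0000.
        Var[R] = 2*n_A*n_B*(2*n_A*n_B - n_A - n_B) / ((n_A+n_B)^2 * (n_A+n_B-1)) = 8232/2548 = 3.2308.
        SD[R] = 1.7974.
Step 4: Continuity-corrected z = (R + 0.5 - E[R]) / SD[R] = (7 + 0.5 - 8.0000) / 1.7974 = -0.2782.
Step 5: Two-sided p-value via normal approximation = 2*(1 - Phi(|z|)) = 0.780879.
Step 6: alpha = 0.05. fail to reject H0.

R = 7, z = -0.2782, p = 0.780879, fail to reject H0.


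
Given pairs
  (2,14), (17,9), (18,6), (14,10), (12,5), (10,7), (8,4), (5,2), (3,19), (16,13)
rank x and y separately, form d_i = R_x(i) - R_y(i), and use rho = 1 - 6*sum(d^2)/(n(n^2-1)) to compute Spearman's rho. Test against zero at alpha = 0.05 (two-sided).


Step 1: Rank x and y separately (midranks; no ties here).
rank(x): 2->1, 17->9, 18->10, 14->7, 12->6, 10->5, 8->4, 5->3, 3->2, 16->8
rank(y): 14->9, 9->6, 6->4, 10->7, 5->3, 7->5, 4->2, 2->1, 19->10, 13->8
Step 2: d_i = R_x(i) - R_y(i); compute d_i^2.
  (1-9)^2=64, (9-6)^2=9, (10-4)^2=36, (7-7)^2=0, (6-3)^2=9, (5-5)^2=0, (4-2)^2=4, (3-1)^2=4, (2-10)^2=64, (8-8)^2=0
sum(d^2) = 190.
Step 3: rho = 1 - 6*190 / (10*(10^2 - 1)) = 1 - 1140/990 = -0.151515.
Step 4: Under H0, t = rho * sqrt((n-2)/(1-rho^2)) = -0.4336 ~ t(8).
Step 5: Two-sided p-value from the t-distribution with 8 df = 0.676065.
Step 6: alpha = 0.05. fail to reject H0.

rho = -0.1515, p = 0.676065, fail to reject H0 at alpha = 0.05.


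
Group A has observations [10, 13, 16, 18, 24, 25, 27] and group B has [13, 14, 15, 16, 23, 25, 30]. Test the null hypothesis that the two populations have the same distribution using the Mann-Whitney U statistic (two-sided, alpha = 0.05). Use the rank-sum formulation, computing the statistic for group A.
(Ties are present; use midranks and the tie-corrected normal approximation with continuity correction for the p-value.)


Step 1: Combine and sort all 14 observations; assign midranks.
sorted (value, group): (10,X), (13,X), (13,Y), (14,Y), (15,Y), (16,X), (16,Y), (18,X), (23,Y), (24,X), (25,X), (25,Y), (27,X), (30,Y)
ranks: 10->1, 13->2.5, 13->2.5, 14->4, 15->5, 16->6.5, 16->6.5, 18->8, 23->9, 24->10, 25->11.5, 25->11.5, 27->13, 30->14
Step 2: Rank sum for X: R1 = 1 + 2.5 + 6.5 + 8 + 10 + 11.5 + 13 = 52.5.
Step 3: U_X = R1 - n1(n1+1)/2 = 52.5 - 7*8/2 = 52.5 - 28 = 24.5.
       U_Y = n1*n2 - U_X = 49 - 24.5 = 24.5.
Step 4: Ties are present, so use the tie-corrected normal approximation (with continuity correction) for the p-value.
Step 5: p-value = 1.000000; compare to alpha = 0.05. fail to reject H0.

U_X = 24.5, p = 1.000000, fail to reject H0 at alpha = 0.05.


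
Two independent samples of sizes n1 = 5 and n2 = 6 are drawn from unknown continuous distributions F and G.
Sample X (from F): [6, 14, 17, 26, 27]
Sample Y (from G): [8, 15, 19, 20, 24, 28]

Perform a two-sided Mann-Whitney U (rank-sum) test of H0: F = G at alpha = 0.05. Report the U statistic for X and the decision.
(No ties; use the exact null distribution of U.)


Step 1: Combine and sort all 11 observations; assign midranks.
sorted (value, group): (6,X), (8,Y), (14,X), (15,Y), (17,X), (19,Y), (20,Y), (24,Y), (26,X), (27,X), (28,Y)
ranks: 6->1, 8->2, 14->3, 15->4, 17->5, 19->6, 20->7, 24->8, 26->9, 27->10, 28->11
Step 2: Rank sum for X: R1 = 1 + 3 + 5 + 9 + 10 = 28.
Step 3: U_X = R1 - n1(n1+1)/2 = 28 - 5*6/2 = 28 - 15 = 13.
       U_Y = n1*n2 - U_X = 30 - 13 = 17.
Step 4: No ties, so the exact null distribution of U (based on enumerating the C(11,5) = 462 equally likely rank assignments) gives the two-sided p-value.
Step 5: p-value = 0.792208; compare to alpha = 0.05. fail to reject H0.

U_X = 13, p = 0.792208, fail to reject H0 at alpha = 0.05.


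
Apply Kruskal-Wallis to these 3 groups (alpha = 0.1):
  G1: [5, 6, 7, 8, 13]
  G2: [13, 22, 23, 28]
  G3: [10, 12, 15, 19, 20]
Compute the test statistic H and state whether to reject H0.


Step 1: Combine all N = 14 observations and assign midranks.
sorted (value, group, rank): (5,G1,1), (6,G1,2), (7,G1,3), (8,G1,4), (10,G3,5), (12,G3,6), (13,G1,7.5), (13,G2,7.5), (15,G3,9), (19,G3,10), (20,G3,11), (22,G2,12), (23,G2,13), (28,G2,14)
Step 2: Sum ranks within each group.
R_1 = 17.5 (n_1 = 5)
R_2 = 46.5 (n_2 = 4)
R_3 = 41 (n_3 = 5)
Step 3: H = 12/(N(N+1)) * sum(R_i^2/n_i) - 3(N+1)
     = 12/(14*15) * (17.5^2/5 + 46.5^2/4 + 41^2/5) - 3*15
     = 0.057143 * 938.013 - 45
     = 8.600714.
Step 4: Ties present; correction factor C = 1 - 6/(14^3 - 14) = 0.997802. Corrected H = 8.600714 / 0.997802 = 8.619659.
Step 5: Under H0, H ~ chi^2(2); p-value = 0.013436.
Step 6: alpha = 0.1. reject H0.

H = 8.6197, df = 2, p = 0.013436, reject H0.


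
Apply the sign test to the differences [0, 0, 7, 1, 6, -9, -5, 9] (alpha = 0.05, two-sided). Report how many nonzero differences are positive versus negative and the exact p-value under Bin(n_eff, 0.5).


Step 1: Discard zero differences. Original n = 8; n_eff = number of nonzero differences = 6.
Nonzero differences (with sign): +7, +1, +6, -9, -5, +9
Step 2: Count signs: positive = 4, negative = 2.
Step 3: Under H0: P(positive) = 0.5, so the number of positives S ~ Bin(6, 0.5).
Step 4: Two-sided exact p-value = sum of Bin(6,0.5) probabilities at or below the observed probability = 0.687500.
Step 5: alpha = 0.05. fail to reject H0.

n_eff = 6, pos = 4, neg = 2, p = 0.687500, fail to reject H0.


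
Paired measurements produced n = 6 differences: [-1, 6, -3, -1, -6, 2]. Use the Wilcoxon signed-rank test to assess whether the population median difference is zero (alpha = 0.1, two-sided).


Step 1: Drop any zero differences (none here) and take |d_i|.
|d| = [1, 6, 3, 1, 6, 2]
Step 2: Midrank |d_i| (ties get averaged ranks).
ranks: |1|->1.5, |6|->5.5, |3|->4, |1|->1.5, |6|->5.5, |2|->3
Step 3: Attach original signs; sum ranks with positive sign and with negative sign.
W+ = 5.5 + 3 = 8.5
W- = 1.5 + 4 + 1.5 + 5.5 = 12.5
(Check: W+ + W- = 21 should equal n(n+1)/2 = 21.)
Step 4: Test statistic W = min(W+, W-) = 8.5.
Step 5: Ties in |d|, so use the tie-corrected normal approximation.
        E[W] = n(n+1)/4 = 6*7/4 = 10.5.
        Tie groups: |d|=1 (t=2), |d|=6 (t=2); sum(t^3 - t) = 12.
        Var[W] = n(n+1)(2n+1)/24 - sum(t^3-t)/48 = 546/24 - 12/48 = 22.5.
        z = (W - E[W]) / sqrt(Var[W]) = (8.5 - 10.5) / 4.7434 = -0.4216.
        Two-sided p = 2*Phi(z) = 0.673290.
Step 6: alpha = 0.1. fail to reject H0.

W+ = 8.5, W- = 12.5, W = min = 8.5, p = 0.673290, fail to reject H0.


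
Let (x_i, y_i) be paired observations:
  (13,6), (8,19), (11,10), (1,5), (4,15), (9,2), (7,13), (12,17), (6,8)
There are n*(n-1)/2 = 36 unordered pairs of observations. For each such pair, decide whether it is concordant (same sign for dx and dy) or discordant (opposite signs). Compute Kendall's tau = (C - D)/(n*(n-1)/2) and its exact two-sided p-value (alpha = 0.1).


Step 1: Enumerate the 36 unordered pairs (i,j) with i<j and classify each by sign(x_j-x_i) * sign(y_j-y_i).
  (1,2):dx=-5,dy=+13->D; (1,3):dx=-2,dy=+4->D; (1,4):dx=-12,dy=-1->C; (1,5):dx=-9,dy=+9->D
  (1,6):dx=-4,dy=-4->C; (1,7):dx=-6,dy=+7->D; (1,8):dx=-1,dy=+11->D; (1,9):dx=-7,dy=+2->D
  (2,3):dx=+3,dy=-9->D; (2,4):dx=-7,dy=-14->C; (2,5):dx=-4,dy=-4->C; (2,6):dx=+1,dy=-17->D
  (2,7):dx=-1,dy=-6->C; (2,8):dx=+4,dy=-2->D; (2,9):dx=-2,dy=-11->C; (3,4):dx=-10,dy=-5->C
  (3,5):dx=-7,dy=+5->D; (3,6):dx=-2,dy=-8->C; (3,7):dx=-4,dy=+3->D; (3,8):dx=+1,dy=+7->C
  (3,9):dx=-5,dy=-2->C; (4,5):dx=+3,dy=+10->C; (4,6):dx=+8,dy=-3->D; (4,7):dx=+6,dy=+8->C
  (4,8):dx=+11,dy=+12->C; (4,9):dx=+5,dy=+3->C; (5,6):dx=+5,dy=-13->D; (5,7):dx=+3,dy=-2->D
  (5,8):dx=+8,dy=+2->C; (5,9):dx=+2,dy=-7->D; (6,7):dx=-2,dy=+11->D; (6,8):dx=+3,dy=+15->C
  (6,9):dx=-3,dy=+6->D; (7,8):dx=+5,dy=+4->C; (7,9):dx=-1,dy=-5->C; (8,9):dx=-6,dy=-9->C
Step 2: C = 19, D = 17, total pairs = 36.
Step 3: tau = (C - D)/(n(n-1)/2) = (19 - 17)/36 = 0.055556.
Step 4: Exact two-sided p-value (enumerate n! = 362880 permutations of y under H0): p = 0.919455.
Step 5: alpha = 0.1. fail to reject H0.

tau_b = 0.0556 (C=19, D=17), p = 0.919455, fail to reject H0.


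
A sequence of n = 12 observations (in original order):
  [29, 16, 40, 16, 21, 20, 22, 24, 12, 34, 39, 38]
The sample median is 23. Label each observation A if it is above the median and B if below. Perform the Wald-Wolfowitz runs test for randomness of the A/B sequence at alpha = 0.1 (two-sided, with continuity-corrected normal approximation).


Step 1: Compute median = 23; label A = above, B = below.
Labels in order: ABABBBBABAAA  (n_A = 6, n_B = 6)
Step 2: Count runs R = 7.
Step 3: Under H0 (random ordering), E[R] = 2*n_A*n_B/(n_A+n_B) + 1 = 2*6*6/12 + 1 = 7.0000.
        Var[R] = 2*n_A*n_B*(2*n_A*n_B - n_A - n_B) / ((n_A+n_B)^2 * (n_A+n_B-1)) = 4320/1584 = 2.7273.
        SD[R] = 1.6514.
Step 4: R = E[R], so z = 0 with no continuity correction.
Step 5: Two-sided p-value via normal approximation = 2*(1 - Phi(|z|)) = 1.000000.
Step 6: alpha = 0.1. fail to reject H0.

R = 7, z = 0.0000, p = 1.000000, fail to reject H0.


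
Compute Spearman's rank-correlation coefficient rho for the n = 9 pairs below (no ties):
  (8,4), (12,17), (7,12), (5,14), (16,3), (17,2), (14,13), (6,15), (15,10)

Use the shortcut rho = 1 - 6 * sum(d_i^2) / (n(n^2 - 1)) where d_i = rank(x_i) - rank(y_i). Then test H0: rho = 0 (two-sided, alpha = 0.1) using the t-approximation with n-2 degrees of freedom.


Step 1: Rank x and y separately (midranks; no ties here).
rank(x): 8->4, 12->5, 7->3, 5->1, 16->8, 17->9, 14->6, 6->2, 15->7
rank(y): 4->3, 17->9, 12->5, 14->7, 3->2, 2->1, 13->6, 15->8, 10->4
Step 2: d_i = R_x(i) - R_y(i); compute d_i^2.
  (4-3)^2=1, (5-9)^2=16, (3-5)^2=4, (1-7)^2=36, (8-2)^2=36, (9-1)^2=64, (6-6)^2=0, (2-8)^2=36, (7-4)^2=9
sum(d^2) = 202.
Step 3: rho = 1 - 6*202 / (9*(9^2 - 1)) = 1 - 1212/720 = -0.683333.
Step 4: Under H0, t = rho * sqrt((n-2)/(1-rho^2)) = -2.4763 ~ t(7).
Step 5: Two-sided p-value from the t-distribution with 7 df = 0.042442.
Step 6: alpha = 0.1. reject H0.

rho = -0.6833, p = 0.042442, reject H0 at alpha = 0.1.


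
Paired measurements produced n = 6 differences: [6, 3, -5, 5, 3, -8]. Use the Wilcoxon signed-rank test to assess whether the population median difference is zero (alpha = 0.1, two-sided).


Step 1: Drop any zero differences (none here) and take |d_i|.
|d| = [6, 3, 5, 5, 3, 8]
Step 2: Midrank |d_i| (ties get averaged ranks).
ranks: |6|->5, |3|->1.5, |5|->3.5, |5|->3.5, |3|->1.5, |8|->6
Step 3: Attach original signs; sum ranks with positive sign and with negative sign.
W+ = 5 + 1.5 + 3.5 + 1.5 = 11.5
W- = 3.5 + 6 = 9.5
(Check: W+ + W- = 21 should equal n(n+1)/2 = 21.)
Step 4: Test statistic W = min(W+, W-) = 9.5.
Step 5: Ties in |d|, so use the tie-corrected normal approximation.
        E[W] = n(n+1)/4 = 6*7/4 = 10.5.
        Tie groups: |d|=3 (t=2), |d|=5 (t=2); sum(t^3 - t) = 12.
        Var[W] = n(n+1)(2n+1)/24 - sum(t^3-t)/48 = 546/24 - 12/48 = 22.5.
        z = (W - E[W]) / sqrt(Var[W]) = (9.5 - 10.5) / 4.7434 = -0.2108.
        Two-sided p = 2*Phi(z) = 0.833029.
Step 6: alpha = 0.1. fail to reject H0.

W+ = 11.5, W- = 9.5, W = min = 9.5, p = 0.833029, fail to reject H0.


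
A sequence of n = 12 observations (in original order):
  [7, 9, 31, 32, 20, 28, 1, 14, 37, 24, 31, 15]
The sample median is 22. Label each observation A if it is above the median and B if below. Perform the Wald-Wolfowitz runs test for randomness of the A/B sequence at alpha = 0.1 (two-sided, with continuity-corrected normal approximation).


Step 1: Compute median = 22; label A = above, B = below.
Labels in order: BBAABABBAAAB  (n_A = 6, n_B = 6)
Step 2: Count runs R = 7.
Step 3: Under H0 (random ordering), E[R] = 2*n_A*n_B/(n_A+n_B) + 1 = 2*6*6/12 + 1 = 7.0000.
        Var[R] = 2*n_A*n_B*(2*n_A*n_B - n_A - n_B) / ((n_A+n_B)^2 * (n_A+n_B-1)) = 4320/1584 = 2.7273.
        SD[R] = 1.6514.
Step 4: R = E[R], so z = 0 with no continuity correction.
Step 5: Two-sided p-value via normal approximation = 2*(1 - Phi(|z|)) = 1.000000.
Step 6: alpha = 0.1. fail to reject H0.

R = 7, z = 0.0000, p = 1.000000, fail to reject H0.


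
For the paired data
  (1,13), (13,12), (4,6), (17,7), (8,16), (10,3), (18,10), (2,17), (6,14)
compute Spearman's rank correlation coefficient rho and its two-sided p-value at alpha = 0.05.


Step 1: Rank x and y separately (midranks; no ties here).
rank(x): 1->1, 13->7, 4->3, 17->8, 8->5, 10->6, 18->9, 2->2, 6->4
rank(y): 13->6, 12->5, 6->2, 7->3, 16->8, 3->1, 10->4, 17->9, 14->7
Step 2: d_i = R_x(i) - R_y(i); compute d_i^2.
  (1-6)^2=25, (7-5)^2=4, (3-2)^2=1, (8-3)^2=25, (5-8)^2=9, (6-1)^2=25, (9-4)^2=25, (2-9)^2=49, (4-7)^2=9
sum(d^2) = 172.
Step 3: rho = 1 - 6*172 / (9*(9^2 - 1)) = 1 - 1032/720 = -0.433333.
Step 4: Under H0, t = rho * sqrt((n-2)/(1-rho^2)) = -1.2721 ~ t(7).
Step 5: Two-sided p-value from the t-distribution with 7 df = 0.243952.
Step 6: alpha = 0.05. fail to reject H0.

rho = -0.4333, p = 0.243952, fail to reject H0 at alpha = 0.05.


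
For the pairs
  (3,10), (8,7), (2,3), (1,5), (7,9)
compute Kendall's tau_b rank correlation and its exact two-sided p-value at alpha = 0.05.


Step 1: Enumerate the 10 unordered pairs (i,j) with i<j and classify each by sign(x_j-x_i) * sign(y_j-y_i).
  (1,2):dx=+5,dy=-3->D; (1,3):dx=-1,dy=-7->C; (1,4):dx=-2,dy=-5->C; (1,5):dx=+4,dy=-1->D
  (2,3):dx=-6,dy=-4->C; (2,4):dx=-7,dy=-2->C; (2,5):dx=-1,dy=+2->D; (3,4):dx=-1,dy=+2->D
  (3,5):dx=+5,dy=+6->C; (4,5):dx=+6,dy=+4->C
Step 2: C = 6, D = 4, total pairs = 10.
Step 3: tau = (C - D)/(n(n-1)/2) = (6 - 4)/10 = 0.200000.
Step 4: Exact two-sided p-value (enumerate n! = 120 permutations of y under H0): p = 0.816667.
Step 5: alpha = 0.05. fail to reject H0.

tau_b = 0.2000 (C=6, D=4), p = 0.816667, fail to reject H0.


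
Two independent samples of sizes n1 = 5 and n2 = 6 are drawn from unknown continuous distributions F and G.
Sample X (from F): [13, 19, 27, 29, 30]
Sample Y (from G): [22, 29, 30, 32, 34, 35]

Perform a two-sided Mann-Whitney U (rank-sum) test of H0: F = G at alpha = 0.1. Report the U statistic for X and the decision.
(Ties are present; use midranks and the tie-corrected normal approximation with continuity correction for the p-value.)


Step 1: Combine and sort all 11 observations; assign midranks.
sorted (value, group): (13,X), (19,X), (22,Y), (27,X), (29,X), (29,Y), (30,X), (30,Y), (32,Y), (34,Y), (35,Y)
ranks: 13->1, 19->2, 22->3, 27->4, 29->5.5, 29->5.5, 30->7.5, 30->7.5, 32->9, 34->10, 35->11
Step 2: Rank sum for X: R1 = 1 + 2 + 4 + 5.5 + 7.5 = 20.
Step 3: U_X = R1 - n1(n1+1)/2 = 20 - 5*6/2 = 20 - 15 = 5.
       U_Y = n1*n2 - U_X = 30 - 5 = 25.
Step 4: Ties are present, so use the tie-corrected normal approximation (with continuity correction) for the p-value.
Step 5: p-value = 0.081440; compare to alpha = 0.1. reject H0.

U_X = 5, p = 0.081440, reject H0 at alpha = 0.1.
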